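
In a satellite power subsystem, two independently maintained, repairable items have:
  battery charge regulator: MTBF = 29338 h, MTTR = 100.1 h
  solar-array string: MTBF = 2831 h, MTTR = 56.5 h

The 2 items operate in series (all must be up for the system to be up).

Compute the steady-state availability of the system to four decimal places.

A(battery charge regulator) = MTBF/(MTBF+MTTR) = 29338/(29338+100.1) = 0.996600
A(solar-array string) = MTBF/(MTBF+MTTR) = 2831/(2831+56.5) = 0.980433
Series availability: 0.996600 × 0.980433 = 0.9771

0.9771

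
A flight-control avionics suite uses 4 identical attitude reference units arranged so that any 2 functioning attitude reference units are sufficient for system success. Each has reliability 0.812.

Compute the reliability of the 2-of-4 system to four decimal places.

0.9772

R = Σ_{i=2}^{4} C(4,i) p^i (1−p)^{4−i} with p = 0.812
C(4,2)·0.812^2·0.188^2 = 0.139823
C(4,3)·0.812^3·0.188^1 = 0.402611
C(4,4)·0.812^4·0.188^0 = 0.434735
Sum = 0.9772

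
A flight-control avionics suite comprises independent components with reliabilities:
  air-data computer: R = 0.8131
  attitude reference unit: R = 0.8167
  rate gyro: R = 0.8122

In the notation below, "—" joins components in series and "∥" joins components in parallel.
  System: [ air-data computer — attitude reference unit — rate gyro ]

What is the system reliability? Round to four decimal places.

Series (air-data computer, attitude reference unit, and rate gyro): 0.813100 × 0.816700 × 0.812200 = 0.5393

0.5393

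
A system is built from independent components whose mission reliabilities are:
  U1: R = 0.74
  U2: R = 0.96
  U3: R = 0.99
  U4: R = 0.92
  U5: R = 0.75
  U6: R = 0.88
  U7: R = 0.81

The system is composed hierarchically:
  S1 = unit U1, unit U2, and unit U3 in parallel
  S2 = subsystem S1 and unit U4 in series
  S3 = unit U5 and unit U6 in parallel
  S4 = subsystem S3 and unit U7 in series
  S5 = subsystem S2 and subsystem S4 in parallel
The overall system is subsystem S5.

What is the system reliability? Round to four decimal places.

0.9828

Parallel (U1, U2, and U3): 1 − (1 − 0.740000)(1 − 0.960000)(1 − 0.990000) = 0.999896
Series ([0.999896] and U4): 0.999896 × 0.920000 = 0.919904
Parallel (U5 and U6): 1 − (1 − 0.750000)(1 − 0.880000) = 0.970000
Series ([0.970000] and U7): 0.970000 × 0.810000 = 0.785700
Parallel ([0.919904] and [0.785700]): 1 − (1 − 0.919904)(1 − 0.785700) = 0.9828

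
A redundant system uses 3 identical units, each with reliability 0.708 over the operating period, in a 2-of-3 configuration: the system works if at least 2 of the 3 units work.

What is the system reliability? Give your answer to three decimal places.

R = Σ_{i=2}^{3} C(3,i) p^i (1−p)^{3−i} with p = 0.708
C(3,2)·0.708^2·0.292^1 = 0.43911
C(3,3)·0.708^3·0.292^0 = 0.35489
Sum = 0.794

0.794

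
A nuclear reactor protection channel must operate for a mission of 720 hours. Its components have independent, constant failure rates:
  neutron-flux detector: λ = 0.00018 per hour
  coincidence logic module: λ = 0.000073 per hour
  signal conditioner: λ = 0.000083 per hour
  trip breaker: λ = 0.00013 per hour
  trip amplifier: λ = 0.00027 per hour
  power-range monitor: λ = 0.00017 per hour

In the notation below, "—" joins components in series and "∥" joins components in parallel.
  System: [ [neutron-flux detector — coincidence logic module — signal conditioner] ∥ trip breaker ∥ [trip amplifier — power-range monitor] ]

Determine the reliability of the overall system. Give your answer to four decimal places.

0.9948

R(neutron-flux detector) = exp(−0.00018 × 720) = 0.878447
R(coincidence logic module) = exp(−0.000073 × 720) = 0.948797
R(signal conditioner) = exp(−0.000083 × 720) = 0.941991
R(trip breaker) = exp(−0.00013 × 720) = 0.910647
R(trip amplifier) = exp(−0.00027 × 720) = 0.823329
R(power-range monitor) = exp(−0.00017 × 720) = 0.884794
Series (neutron-flux detector, coincidence logic module, and signal conditioner): 0.878447 × 0.948797 × 0.941991 = 0.785119
Series (trip amplifier and power-range monitor): 0.823329 × 0.884794 = 0.728477
Parallel ([0.785119], trip breaker, and [0.728477]): 1 − (1 − 0.785119)(1 − 0.910647)(1 − 0.728477) = 0.9948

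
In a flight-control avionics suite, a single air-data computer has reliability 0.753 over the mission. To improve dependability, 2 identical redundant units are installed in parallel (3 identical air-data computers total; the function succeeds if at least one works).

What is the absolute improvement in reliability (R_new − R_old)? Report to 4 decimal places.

R_before = 0.753
R_after = 1 − (1 − 0.753)^3 = 0.9849
ΔR = 0.9849 − 0.753 = 0.2319

0.2319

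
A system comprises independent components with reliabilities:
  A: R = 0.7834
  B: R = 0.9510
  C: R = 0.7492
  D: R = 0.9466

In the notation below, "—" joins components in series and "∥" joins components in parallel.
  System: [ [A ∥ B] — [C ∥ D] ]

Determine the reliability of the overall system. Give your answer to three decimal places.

Parallel (A and B): 1 − (1 − 0.78340)(1 − 0.95100) = 0.98939
Parallel (C and D): 1 − (1 − 0.74920)(1 − 0.94660) = 0.98661
Series ([0.98939] and [0.98661]): 0.98939 × 0.98661 = 0.976

0.976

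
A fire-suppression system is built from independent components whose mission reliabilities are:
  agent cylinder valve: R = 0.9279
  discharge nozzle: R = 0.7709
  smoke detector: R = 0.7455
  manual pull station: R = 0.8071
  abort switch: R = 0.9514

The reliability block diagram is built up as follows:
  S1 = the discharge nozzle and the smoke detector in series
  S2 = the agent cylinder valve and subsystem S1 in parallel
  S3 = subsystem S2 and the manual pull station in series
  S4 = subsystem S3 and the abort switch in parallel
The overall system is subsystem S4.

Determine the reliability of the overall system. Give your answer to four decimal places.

0.9894

Series (discharge nozzle and smoke detector): 0.770900 × 0.745500 = 0.574706
Parallel (agent cylinder valve and [0.574706]): 1 − (1 − 0.927900)(1 − 0.574706) = 0.969336
Series ([0.969336] and manual pull station): 0.969336 × 0.807100 = 0.782351
Parallel ([0.782351] and abort switch): 1 − (1 − 0.782351)(1 − 0.951400) = 0.9894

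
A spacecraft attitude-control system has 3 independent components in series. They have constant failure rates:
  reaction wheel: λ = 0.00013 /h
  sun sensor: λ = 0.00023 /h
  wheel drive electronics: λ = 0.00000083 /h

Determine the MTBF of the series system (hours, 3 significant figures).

2770

Series of exponential components: λ_sys = Σ λ_i
λ_sys = 0.00013 + 0.00023 + 0.00000083 = 3.6083e-04 /h
MTBF = 1 / λ_sys = 2770 h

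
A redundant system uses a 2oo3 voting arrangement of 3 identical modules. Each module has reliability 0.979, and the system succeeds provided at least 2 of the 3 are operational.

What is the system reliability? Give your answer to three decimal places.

R = Σ_{i=2}^{3} C(3,i) p^i (1−p)^{3−i} with p = 0.979
C(3,2)·0.979^2·0.021^1 = 0.06038
C(3,3)·0.979^3·0.021^0 = 0.93831
Sum = 0.999

0.999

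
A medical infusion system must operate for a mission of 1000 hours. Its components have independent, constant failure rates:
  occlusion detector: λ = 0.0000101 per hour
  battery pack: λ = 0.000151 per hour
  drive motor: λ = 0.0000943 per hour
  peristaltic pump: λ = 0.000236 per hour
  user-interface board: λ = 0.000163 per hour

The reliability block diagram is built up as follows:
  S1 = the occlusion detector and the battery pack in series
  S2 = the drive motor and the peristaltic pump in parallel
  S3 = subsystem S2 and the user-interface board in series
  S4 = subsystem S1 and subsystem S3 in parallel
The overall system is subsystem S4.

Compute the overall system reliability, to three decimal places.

0.975

R(occlusion detector) = exp(−0.0000101 × 1000) = 0.98995
R(battery pack) = exp(−0.000151 × 1000) = 0.85985
R(drive motor) = exp(−0.0000943 × 1000) = 0.91001
R(peristaltic pump) = exp(−0.000236 × 1000) = 0.78978
R(user-interface board) = exp(−0.000163 × 1000) = 0.84959
Series (occlusion detector and battery pack): 0.98995 × 0.85985 = 0.85121
Parallel (drive motor and peristaltic pump): 1 − (1 − 0.91001)(1 − 0.78978) = 0.98108
Series ([0.98108] and user-interface board): 0.98108 × 0.84959 = 0.83352
Parallel ([0.85121] and [0.83352]): 1 − (1 − 0.85121)(1 − 0.83352) = 0.975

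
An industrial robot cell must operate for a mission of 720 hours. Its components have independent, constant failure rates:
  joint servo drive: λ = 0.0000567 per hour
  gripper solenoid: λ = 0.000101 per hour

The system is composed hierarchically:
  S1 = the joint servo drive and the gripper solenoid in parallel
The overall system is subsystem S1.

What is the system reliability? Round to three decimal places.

R(joint servo drive) = exp(−0.0000567 × 720) = 0.96000
R(gripper solenoid) = exp(−0.000101 × 720) = 0.92986
Parallel (joint servo drive and gripper solenoid): 1 − (1 − 0.96000)(1 − 0.92986) = 0.997

0.997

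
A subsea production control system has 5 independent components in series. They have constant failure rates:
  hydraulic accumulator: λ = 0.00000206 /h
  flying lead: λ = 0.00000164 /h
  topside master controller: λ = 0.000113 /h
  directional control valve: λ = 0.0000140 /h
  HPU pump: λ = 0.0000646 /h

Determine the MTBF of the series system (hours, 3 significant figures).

Series of exponential components: λ_sys = Σ λ_i
λ_sys = 0.00000206 + 0.00000164 + 0.000113 + 0.0000140 + 0.0000646 = 1.9530e-04 /h
MTBF = 1 / λ_sys = 5120 h

5120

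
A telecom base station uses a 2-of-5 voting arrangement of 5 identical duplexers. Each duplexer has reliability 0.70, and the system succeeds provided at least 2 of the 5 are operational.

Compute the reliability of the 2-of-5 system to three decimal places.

0.969

R = Σ_{i=2}^{5} C(5,i) p^i (1−p)^{5−i} with p = 0.70
C(5,2)·0.70^2·0.30^3 = 0.13230
C(5,3)·0.70^3·0.30^2 = 0.30870
C(5,4)·0.70^4·0.30^1 = 0.36015
C(5,5)·0.70^5·0.30^0 = 0.16807
Sum = 0.969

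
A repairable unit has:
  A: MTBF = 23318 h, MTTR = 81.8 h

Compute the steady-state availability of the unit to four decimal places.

0.9965

A(A) = MTBF/(MTBF+MTTR) = 23318/(23318+81.8) = 0.9965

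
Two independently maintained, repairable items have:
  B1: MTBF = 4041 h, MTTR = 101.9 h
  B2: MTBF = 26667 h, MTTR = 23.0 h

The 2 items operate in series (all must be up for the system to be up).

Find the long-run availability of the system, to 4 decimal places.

A(B1) = MTBF/(MTBF+MTTR) = 4041/(4041+101.9) = 0.975404
A(B2) = MTBF/(MTBF+MTTR) = 26667/(26667+23.0) = 0.999138
Series availability: 0.975404 × 0.999138 = 0.9746

0.9746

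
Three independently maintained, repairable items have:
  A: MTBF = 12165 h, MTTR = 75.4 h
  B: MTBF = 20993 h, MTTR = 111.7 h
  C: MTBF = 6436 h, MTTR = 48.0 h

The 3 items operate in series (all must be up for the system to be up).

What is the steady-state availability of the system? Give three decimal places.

0.981

A(A) = MTBF/(MTBF+MTTR) = 12165/(12165+75.4) = 0.993840
A(B) = MTBF/(MTBF+MTTR) = 20993/(20993+111.7) = 0.994707
A(C) = MTBF/(MTBF+MTTR) = 6436/(6436+48.0) = 0.992597
Series availability: 0.993840 × 0.994707 × 0.992597 = 0.981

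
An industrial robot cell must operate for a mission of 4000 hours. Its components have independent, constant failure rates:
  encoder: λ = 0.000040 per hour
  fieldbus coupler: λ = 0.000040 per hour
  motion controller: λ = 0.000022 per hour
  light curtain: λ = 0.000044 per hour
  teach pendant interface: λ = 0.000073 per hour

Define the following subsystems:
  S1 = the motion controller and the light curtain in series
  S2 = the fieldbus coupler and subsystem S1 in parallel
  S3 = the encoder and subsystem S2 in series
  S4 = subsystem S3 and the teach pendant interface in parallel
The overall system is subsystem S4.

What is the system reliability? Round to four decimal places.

R(encoder) = exp(−0.000040 × 4000) = 0.852144
R(fieldbus coupler) = exp(−0.000040 × 4000) = 0.852144
R(motion controller) = exp(−0.000022 × 4000) = 0.915761
R(light curtain) = exp(−0.000044 × 4000) = 0.838618
R(teach pendant interface) = exp(−0.000073 × 4000) = 0.746769
Series (motion controller and light curtain): 0.915761 × 0.838618 = 0.767974
Parallel (fieldbus coupler and [0.767974]): 1 − (1 − 0.852144)(1 − 0.767974) = 0.965694
Series (encoder and [0.965694]): 0.852144 × 0.965694 = 0.822910
Parallel ([0.822910] and teach pendant interface): 1 − (1 − 0.822910)(1 − 0.746769) = 0.9552

0.9552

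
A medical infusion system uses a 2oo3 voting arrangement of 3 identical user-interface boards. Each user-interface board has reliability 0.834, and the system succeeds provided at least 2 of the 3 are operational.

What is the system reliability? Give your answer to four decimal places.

0.9265

R = Σ_{i=2}^{3} C(3,i) p^i (1−p)^{3−i} with p = 0.834
C(3,2)·0.834^2·0.166^1 = 0.346387
C(3,3)·0.834^3·0.166^0 = 0.580094
Sum = 0.9265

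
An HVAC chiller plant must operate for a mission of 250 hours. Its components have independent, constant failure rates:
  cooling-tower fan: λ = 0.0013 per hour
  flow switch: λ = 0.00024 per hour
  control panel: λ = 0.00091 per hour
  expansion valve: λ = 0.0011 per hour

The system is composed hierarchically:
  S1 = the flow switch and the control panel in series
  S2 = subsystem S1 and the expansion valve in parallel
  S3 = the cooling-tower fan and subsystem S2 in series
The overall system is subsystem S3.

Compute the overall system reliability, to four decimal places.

R(cooling-tower fan) = exp(−0.0013 × 250) = 0.722527
R(flow switch) = exp(−0.00024 × 250) = 0.941765
R(control panel) = exp(−0.00091 × 250) = 0.796522
R(expansion valve) = exp(−0.0011 × 250) = 0.759572
Series (flow switch and control panel): 0.941765 × 0.796522 = 0.750137
Parallel ([0.750137] and expansion valve): 1 − (1 − 0.750137)(1 − 0.759572) = 0.939926
Series (cooling-tower fan and [0.939926]): 0.722527 × 0.939926 = 0.6791

0.6791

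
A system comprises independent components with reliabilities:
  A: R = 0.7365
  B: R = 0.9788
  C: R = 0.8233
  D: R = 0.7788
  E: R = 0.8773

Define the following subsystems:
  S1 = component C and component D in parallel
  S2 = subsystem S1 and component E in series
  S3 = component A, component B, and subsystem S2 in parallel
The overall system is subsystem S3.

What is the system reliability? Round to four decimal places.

0.9991

Parallel (C and D): 1 − (1 − 0.823300)(1 − 0.778800) = 0.960914
Series ([0.960914] and E): 0.960914 × 0.877300 = 0.843010
Parallel (A, B, and [0.843010]): 1 − (1 − 0.736500)(1 − 0.978800)(1 − 0.843010) = 0.9991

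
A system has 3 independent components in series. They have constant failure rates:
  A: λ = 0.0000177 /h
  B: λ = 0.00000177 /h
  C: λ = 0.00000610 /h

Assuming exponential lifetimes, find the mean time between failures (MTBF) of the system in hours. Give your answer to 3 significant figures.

Series of exponential components: λ_sys = Σ λ_i
λ_sys = 0.0000177 + 0.00000177 + 0.00000610 = 2.5570e-05 /h
MTBF = 1 / λ_sys = 39100 h

39100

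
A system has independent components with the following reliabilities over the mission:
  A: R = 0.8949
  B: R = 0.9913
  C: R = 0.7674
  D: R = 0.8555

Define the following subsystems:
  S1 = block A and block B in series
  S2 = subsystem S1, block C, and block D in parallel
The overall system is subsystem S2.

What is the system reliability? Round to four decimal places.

0.9962

Series (A and B): 0.894900 × 0.991300 = 0.887114
Parallel ([0.887114], C, and D): 1 − (1 − 0.887114)(1 − 0.767400)(1 − 0.855500) = 0.9962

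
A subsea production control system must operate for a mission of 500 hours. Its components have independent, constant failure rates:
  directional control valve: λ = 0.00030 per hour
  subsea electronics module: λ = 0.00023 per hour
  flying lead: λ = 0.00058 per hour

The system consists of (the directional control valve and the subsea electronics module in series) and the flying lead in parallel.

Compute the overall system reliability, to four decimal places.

R(directional control valve) = exp(−0.00030 × 500) = 0.860708
R(subsea electronics module) = exp(−0.00023 × 500) = 0.891366
R(flying lead) = exp(−0.00058 × 500) = 0.748264
Series (directional control valve and subsea electronics module): 0.860708 × 0.891366 = 0.767206
Parallel ([0.767206] and flying lead): 1 − (1 − 0.767206)(1 − 0.748264) = 0.9414

0.9414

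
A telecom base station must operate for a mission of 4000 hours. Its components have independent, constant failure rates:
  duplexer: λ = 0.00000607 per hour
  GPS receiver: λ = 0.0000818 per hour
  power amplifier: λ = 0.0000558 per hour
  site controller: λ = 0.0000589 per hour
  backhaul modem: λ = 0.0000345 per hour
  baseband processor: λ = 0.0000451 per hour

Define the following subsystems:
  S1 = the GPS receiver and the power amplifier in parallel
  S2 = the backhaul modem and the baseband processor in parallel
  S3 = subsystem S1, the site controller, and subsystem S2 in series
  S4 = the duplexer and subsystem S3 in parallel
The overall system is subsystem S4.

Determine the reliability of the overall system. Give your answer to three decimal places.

0.994

R(duplexer) = exp(−0.00000607 × 4000) = 0.97601
R(GPS receiver) = exp(−0.0000818 × 4000) = 0.72094
R(power amplifier) = exp(−0.0000558 × 4000) = 0.79995
R(site controller) = exp(−0.0000589 × 4000) = 0.79010
R(backhaul modem) = exp(−0.0000345 × 4000) = 0.87110
R(baseband processor) = exp(−0.0000451 × 4000) = 0.83494
Parallel (GPS receiver and power amplifier): 1 − (1 − 0.72094)(1 − 0.79995) = 0.94417
Parallel (backhaul modem and baseband processor): 1 − (1 − 0.87110)(1 − 0.83494) = 0.97872
Series ([0.94417], site controller, and [0.97872]): 0.94417 × 0.79010 × 0.97872 = 0.73011
Parallel (duplexer and [0.73011]): 1 − (1 − 0.97601)(1 − 0.73011) = 0.994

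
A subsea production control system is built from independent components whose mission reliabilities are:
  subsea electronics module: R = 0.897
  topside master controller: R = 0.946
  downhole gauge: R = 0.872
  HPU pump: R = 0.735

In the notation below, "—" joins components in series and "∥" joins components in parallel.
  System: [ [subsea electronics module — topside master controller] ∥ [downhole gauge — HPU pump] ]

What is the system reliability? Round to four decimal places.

Series (subsea electronics module and topside master controller): 0.897000 × 0.946000 = 0.848562
Series (downhole gauge and HPU pump): 0.872000 × 0.735000 = 0.640920
Parallel ([0.848562] and [0.640920]): 1 − (1 − 0.848562)(1 − 0.640920) = 0.9456

0.9456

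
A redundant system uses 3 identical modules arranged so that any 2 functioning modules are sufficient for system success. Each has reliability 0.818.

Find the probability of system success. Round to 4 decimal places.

0.9127

R = Σ_{i=2}^{3} C(3,i) p^i (1−p)^{3−i} with p = 0.818
C(3,2)·0.818^2·0.182^1 = 0.365342
C(3,3)·0.818^3·0.182^0 = 0.547343
Sum = 0.9127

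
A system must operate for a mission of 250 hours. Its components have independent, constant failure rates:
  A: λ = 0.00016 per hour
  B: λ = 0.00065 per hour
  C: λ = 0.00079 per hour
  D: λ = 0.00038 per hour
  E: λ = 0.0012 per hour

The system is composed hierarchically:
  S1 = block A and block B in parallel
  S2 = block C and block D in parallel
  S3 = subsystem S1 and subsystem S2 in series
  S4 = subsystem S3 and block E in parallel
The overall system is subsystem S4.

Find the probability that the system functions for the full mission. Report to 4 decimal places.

0.9943

R(A) = exp(−0.00016 × 250) = 0.960789
R(B) = exp(−0.00065 × 250) = 0.850016
R(C) = exp(−0.00079 × 250) = 0.820780
R(D) = exp(−0.00038 × 250) = 0.909373
R(E) = exp(−0.0012 × 250) = 0.740818
Parallel (A and B): 1 − (1 − 0.960789)(1 − 0.850016) = 0.994119
Parallel (C and D): 1 − (1 − 0.820780)(1 − 0.909373) = 0.983758
Series ([0.994119] and [0.983758]): 0.994119 × 0.983758 = 0.977973
Parallel ([0.977973] and E): 1 − (1 − 0.977973)(1 − 0.740818) = 0.9943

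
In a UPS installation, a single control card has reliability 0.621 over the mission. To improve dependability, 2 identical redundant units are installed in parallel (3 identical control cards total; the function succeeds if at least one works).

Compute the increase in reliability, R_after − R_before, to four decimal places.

R_before = 0.621
R_after = 1 − (1 − 0.621)^3 = 0.9456
ΔR = 0.9456 − 0.621 = 0.3246

0.3246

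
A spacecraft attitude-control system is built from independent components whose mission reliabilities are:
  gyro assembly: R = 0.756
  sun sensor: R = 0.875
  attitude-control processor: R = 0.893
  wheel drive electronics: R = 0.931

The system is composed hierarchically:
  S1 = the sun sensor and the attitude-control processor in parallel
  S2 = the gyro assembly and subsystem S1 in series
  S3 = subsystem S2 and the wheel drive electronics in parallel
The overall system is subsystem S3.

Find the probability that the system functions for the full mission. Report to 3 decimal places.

Parallel (sun sensor and attitude-control processor): 1 − (1 − 0.87500)(1 − 0.89300) = 0.98663
Series (gyro assembly and [0.98663]): 0.75600 × 0.98663 = 0.74589
Parallel ([0.74589] and wheel drive electronics): 1 − (1 − 0.74589)(1 − 0.93100) = 0.982

0.982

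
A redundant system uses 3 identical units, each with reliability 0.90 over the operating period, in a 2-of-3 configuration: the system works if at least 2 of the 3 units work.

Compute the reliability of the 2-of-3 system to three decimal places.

R = Σ_{i=2}^{3} C(3,i) p^i (1−p)^{3−i} with p = 0.90
C(3,2)·0.90^2·0.10^1 = 0.24300
C(3,3)·0.90^3·0.10^0 = 0.72900
Sum = 0.972

0.972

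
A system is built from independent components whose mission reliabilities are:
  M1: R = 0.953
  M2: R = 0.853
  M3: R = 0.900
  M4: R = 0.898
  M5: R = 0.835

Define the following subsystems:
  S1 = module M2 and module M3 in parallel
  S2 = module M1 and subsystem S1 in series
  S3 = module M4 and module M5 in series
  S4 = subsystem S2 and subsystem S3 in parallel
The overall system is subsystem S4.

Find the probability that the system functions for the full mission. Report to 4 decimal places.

Parallel (M2 and M3): 1 − (1 − 0.853000)(1 − 0.900000) = 0.985300
Series (M1 and [0.985300]): 0.953000 × 0.985300 = 0.938991
Series (M4 and M5): 0.898000 × 0.835000 = 0.749830
Parallel ([0.938991] and [0.749830]): 1 − (1 − 0.938991)(1 − 0.749830) = 0.9847

0.9847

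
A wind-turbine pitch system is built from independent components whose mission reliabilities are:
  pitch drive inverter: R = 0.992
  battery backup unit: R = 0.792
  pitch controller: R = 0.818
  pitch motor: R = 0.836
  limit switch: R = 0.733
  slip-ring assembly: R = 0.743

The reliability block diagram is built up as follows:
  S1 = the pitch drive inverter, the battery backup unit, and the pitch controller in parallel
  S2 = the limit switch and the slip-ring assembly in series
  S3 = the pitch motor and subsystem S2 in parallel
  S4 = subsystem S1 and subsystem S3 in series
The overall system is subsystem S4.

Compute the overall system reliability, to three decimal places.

Parallel (pitch drive inverter, battery backup unit, and pitch controller): 1 − (1 − 0.99200)(1 − 0.79200)(1 − 0.81800) = 0.99970
Series (limit switch and slip-ring assembly): 0.73300 × 0.74300 = 0.54462
Parallel (pitch motor and [0.54462]): 1 − (1 − 0.83600)(1 − 0.54462) = 0.92532
Series ([0.99970] and [0.92532]): 0.99970 × 0.92532 = 0.925

0.925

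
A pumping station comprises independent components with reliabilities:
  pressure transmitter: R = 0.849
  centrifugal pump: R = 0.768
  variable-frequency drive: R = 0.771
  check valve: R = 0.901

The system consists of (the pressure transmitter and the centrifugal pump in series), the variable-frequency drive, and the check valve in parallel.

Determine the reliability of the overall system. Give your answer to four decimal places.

Series (pressure transmitter and centrifugal pump): 0.849000 × 0.768000 = 0.652032
Parallel ([0.652032], variable-frequency drive, and check valve): 1 − (1 − 0.652032)(1 − 0.771000)(1 − 0.901000) = 0.9921

0.9921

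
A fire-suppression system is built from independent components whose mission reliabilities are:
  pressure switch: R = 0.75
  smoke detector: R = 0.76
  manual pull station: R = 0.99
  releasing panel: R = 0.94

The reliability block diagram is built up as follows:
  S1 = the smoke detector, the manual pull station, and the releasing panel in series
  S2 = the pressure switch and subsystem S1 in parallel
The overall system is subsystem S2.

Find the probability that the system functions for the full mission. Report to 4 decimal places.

Series (smoke detector, manual pull station, and releasing panel): 0.760000 × 0.990000 × 0.940000 = 0.707256
Parallel (pressure switch and [0.707256]): 1 − (1 − 0.750000)(1 − 0.707256) = 0.9268

0.9268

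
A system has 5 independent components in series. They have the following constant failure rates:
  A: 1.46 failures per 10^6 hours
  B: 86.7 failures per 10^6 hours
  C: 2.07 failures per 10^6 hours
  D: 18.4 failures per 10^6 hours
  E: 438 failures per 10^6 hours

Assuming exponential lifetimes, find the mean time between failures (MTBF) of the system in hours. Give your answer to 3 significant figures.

Series of exponential components: λ_sys = Σ λ_i
λ_sys = 0.00000146 + 0.0000867 + 0.00000207 + 0.0000184 + 0.000438 = 5.4663e-04 /h
MTBF = 1 / λ_sys = 1830 h

1830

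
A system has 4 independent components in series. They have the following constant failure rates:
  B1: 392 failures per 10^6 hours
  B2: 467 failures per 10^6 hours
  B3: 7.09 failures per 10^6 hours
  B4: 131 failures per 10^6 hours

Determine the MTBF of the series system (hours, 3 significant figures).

Series of exponential components: λ_sys = Σ λ_i
λ_sys = 0.000392 + 0.000467 + 0.00000709 + 0.000131 = 9.9709e-04 /h
MTBF = 1 / λ_sys = 1000 h

1000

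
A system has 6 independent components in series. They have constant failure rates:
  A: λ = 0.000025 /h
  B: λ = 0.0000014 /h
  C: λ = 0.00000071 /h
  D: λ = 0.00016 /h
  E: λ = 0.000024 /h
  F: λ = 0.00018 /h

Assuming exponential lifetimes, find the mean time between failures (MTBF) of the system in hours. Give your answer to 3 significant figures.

2560

Series of exponential components: λ_sys = Σ λ_i
λ_sys = 0.000025 + 0.0000014 + 0.00000071 + 0.00016 + 0.000024 + 0.00018 = 3.9111e-04 /h
MTBF = 1 / λ_sys = 2560 h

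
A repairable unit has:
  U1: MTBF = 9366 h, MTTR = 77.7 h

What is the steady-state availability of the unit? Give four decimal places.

0.9918

A(U1) = MTBF/(MTBF+MTTR) = 9366/(9366+77.7) = 0.9918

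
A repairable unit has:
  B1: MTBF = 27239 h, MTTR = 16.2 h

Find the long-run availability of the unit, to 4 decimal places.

0.9994

A(B1) = MTBF/(MTBF+MTTR) = 27239/(27239+16.2) = 0.9994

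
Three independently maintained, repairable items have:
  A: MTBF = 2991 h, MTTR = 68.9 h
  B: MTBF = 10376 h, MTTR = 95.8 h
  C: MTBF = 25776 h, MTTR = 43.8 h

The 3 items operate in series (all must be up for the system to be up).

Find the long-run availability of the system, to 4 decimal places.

A(A) = MTBF/(MTBF+MTTR) = 2991/(2991+68.9) = 0.977483
A(B) = MTBF/(MTBF+MTTR) = 10376/(10376+95.8) = 0.990852
A(C) = MTBF/(MTBF+MTTR) = 25776/(25776+43.8) = 0.998304
Series availability: 0.977483 × 0.990852 × 0.998304 = 0.9669

0.9669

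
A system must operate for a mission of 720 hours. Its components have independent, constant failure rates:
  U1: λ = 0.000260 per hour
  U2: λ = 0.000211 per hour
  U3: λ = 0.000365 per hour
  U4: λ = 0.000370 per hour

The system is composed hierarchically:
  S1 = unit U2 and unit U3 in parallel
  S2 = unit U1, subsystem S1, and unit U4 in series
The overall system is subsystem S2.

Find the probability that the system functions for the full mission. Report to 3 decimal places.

0.615

R(U1) = exp(−0.000260 × 720) = 0.82928
R(U2) = exp(−0.000211 × 720) = 0.85906
R(U3) = exp(−0.000365 × 720) = 0.76890
R(U4) = exp(−0.000370 × 720) = 0.76613
Parallel (U2 and U3): 1 − (1 − 0.85906)(1 − 0.76890) = 0.96743
Series (U1, [0.96743], and U4): 0.82928 × 0.96743 × 0.76613 = 0.615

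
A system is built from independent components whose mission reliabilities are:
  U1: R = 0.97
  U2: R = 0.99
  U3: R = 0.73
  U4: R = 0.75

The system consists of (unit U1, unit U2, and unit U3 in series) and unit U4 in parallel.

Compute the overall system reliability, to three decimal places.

0.925

Series (U1, U2, and U3): 0.97000 × 0.99000 × 0.73000 = 0.70102
Parallel ([0.70102] and U4): 1 − (1 − 0.70102)(1 − 0.75000) = 0.925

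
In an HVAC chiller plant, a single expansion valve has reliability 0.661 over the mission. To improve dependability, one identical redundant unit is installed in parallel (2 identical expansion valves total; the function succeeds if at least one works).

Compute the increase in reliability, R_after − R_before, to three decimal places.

R_before = 0.661
R_after = 1 − (1 − 0.661)^2 = 0.885
ΔR = 0.885 − 0.661 = 0.224

0.224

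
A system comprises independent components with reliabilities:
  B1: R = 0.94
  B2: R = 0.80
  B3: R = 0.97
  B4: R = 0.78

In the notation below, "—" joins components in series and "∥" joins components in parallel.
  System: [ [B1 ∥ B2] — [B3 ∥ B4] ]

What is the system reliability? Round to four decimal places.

Parallel (B1 and B2): 1 − (1 − 0.940000)(1 − 0.800000) = 0.988000
Parallel (B3 and B4): 1 − (1 − 0.970000)(1 − 0.780000) = 0.993400
Series ([0.988000] and [0.993400]): 0.988000 × 0.993400 = 0.9815

0.9815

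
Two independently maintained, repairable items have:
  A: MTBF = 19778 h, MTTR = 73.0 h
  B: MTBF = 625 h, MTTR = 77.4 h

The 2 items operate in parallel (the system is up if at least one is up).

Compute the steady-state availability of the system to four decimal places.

0.9996

A(A) = MTBF/(MTBF+MTTR) = 19778/(19778+73.0) = 0.996323
A(B) = MTBF/(MTBF+MTTR) = 625/(625+77.4) = 0.889806
Parallel availability: 1 − (1 − 0.996323)(1 − 0.889806) = 0.9996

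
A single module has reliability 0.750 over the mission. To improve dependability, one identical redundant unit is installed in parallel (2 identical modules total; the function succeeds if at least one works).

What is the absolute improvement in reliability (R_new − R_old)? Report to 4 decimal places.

0.1875

R_before = 0.750
R_after = 1 − (1 − 0.750)^2 = 0.9375
ΔR = 0.9375 − 0.750 = 0.1875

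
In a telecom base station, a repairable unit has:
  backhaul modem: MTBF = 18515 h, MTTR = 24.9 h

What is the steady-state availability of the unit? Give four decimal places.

A(backhaul modem) = MTBF/(MTBF+MTTR) = 18515/(18515+24.9) = 0.9987

0.9987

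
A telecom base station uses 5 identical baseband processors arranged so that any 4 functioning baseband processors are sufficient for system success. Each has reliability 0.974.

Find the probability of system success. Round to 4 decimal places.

R = Σ_{i=4}^{5} C(5,i) p^i (1−p)^{5−i} with p = 0.974
C(5,4)·0.974^4·0.026^1 = 0.116998
C(5,5)·0.974^5·0.026^0 = 0.876587
Sum = 0.9936

0.9936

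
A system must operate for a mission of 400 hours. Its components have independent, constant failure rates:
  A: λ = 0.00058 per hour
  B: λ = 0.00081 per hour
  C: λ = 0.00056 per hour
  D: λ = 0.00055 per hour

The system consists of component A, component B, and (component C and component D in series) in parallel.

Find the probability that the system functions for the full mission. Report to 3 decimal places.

R(A) = exp(−0.00058 × 400) = 0.79295
R(B) = exp(−0.00081 × 400) = 0.72325
R(C) = exp(−0.00056 × 400) = 0.79932
R(D) = exp(−0.00055 × 400) = 0.80252
Series (C and D): 0.79932 × 0.80252 = 0.64147
Parallel (A, B, and [0.64147]): 1 − (1 − 0.79295)(1 − 0.72325)(1 − 0.64147) = 0.979

0.979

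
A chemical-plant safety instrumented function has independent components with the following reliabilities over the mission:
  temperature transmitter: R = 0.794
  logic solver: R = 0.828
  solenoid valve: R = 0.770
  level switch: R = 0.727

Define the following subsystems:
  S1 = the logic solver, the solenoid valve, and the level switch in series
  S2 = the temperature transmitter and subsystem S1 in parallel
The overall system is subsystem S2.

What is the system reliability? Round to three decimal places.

0.889

Series (logic solver, solenoid valve, and level switch): 0.82800 × 0.77000 × 0.72700 = 0.46351
Parallel (temperature transmitter and [0.46351]): 1 − (1 − 0.79400)(1 − 0.46351) = 0.889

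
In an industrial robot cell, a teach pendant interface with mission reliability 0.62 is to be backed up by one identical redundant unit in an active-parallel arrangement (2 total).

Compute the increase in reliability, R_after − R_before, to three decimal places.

0.236

R_before = 0.62
R_after = 1 − (1 − 0.62)^2 = 0.856
ΔR = 0.856 − 0.62 = 0.236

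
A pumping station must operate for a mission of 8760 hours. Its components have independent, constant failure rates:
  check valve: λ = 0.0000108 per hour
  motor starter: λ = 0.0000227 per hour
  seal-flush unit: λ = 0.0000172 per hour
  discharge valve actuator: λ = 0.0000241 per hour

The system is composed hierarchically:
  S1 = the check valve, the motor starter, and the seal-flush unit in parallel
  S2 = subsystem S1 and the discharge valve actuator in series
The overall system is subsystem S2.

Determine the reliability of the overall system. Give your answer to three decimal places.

R(check valve) = exp(−0.0000108 × 8760) = 0.90973
R(motor starter) = exp(−0.0000227 × 8760) = 0.81967
R(seal-flush unit) = exp(−0.0000172 × 8760) = 0.86013
R(discharge valve actuator) = exp(−0.0000241 × 8760) = 0.80968
Parallel (check valve, motor starter, and seal-flush unit): 1 − (1 − 0.90973)(1 − 0.81967)(1 − 0.86013) = 0.99772
Series ([0.99772] and discharge valve actuator): 0.99772 × 0.80968 = 0.808

0.808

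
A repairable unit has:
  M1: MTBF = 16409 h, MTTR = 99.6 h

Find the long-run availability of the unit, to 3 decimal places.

0.994

A(M1) = MTBF/(MTBF+MTTR) = 16409/(16409+99.6) = 0.994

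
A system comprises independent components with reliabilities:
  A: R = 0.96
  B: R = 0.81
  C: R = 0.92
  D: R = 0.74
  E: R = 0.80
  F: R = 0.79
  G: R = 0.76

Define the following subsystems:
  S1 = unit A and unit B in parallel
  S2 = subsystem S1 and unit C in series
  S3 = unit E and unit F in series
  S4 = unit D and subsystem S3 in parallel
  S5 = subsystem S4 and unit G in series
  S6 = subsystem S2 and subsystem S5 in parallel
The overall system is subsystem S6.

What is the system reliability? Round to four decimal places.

Parallel (A and B): 1 − (1 − 0.960000)(1 − 0.810000) = 0.992400
Series ([0.992400] and C): 0.992400 × 0.920000 = 0.913008
Series (E and F): 0.800000 × 0.790000 = 0.632000
Parallel (D and [0.632000]): 1 − (1 − 0.740000)(1 − 0.632000) = 0.904320
Series ([0.904320] and G): 0.904320 × 0.760000 = 0.687283
Parallel ([0.913008] and [0.687283]): 1 − (1 − 0.913008)(1 − 0.687283) = 0.9728

0.9728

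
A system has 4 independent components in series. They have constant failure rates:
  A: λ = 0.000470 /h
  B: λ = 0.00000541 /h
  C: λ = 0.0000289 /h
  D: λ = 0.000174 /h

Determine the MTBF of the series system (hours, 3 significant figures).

Series of exponential components: λ_sys = Σ λ_i
λ_sys = 0.000470 + 0.00000541 + 0.0000289 + 0.000174 = 6.7831e-04 /h
MTBF = 1 / λ_sys = 1470 h

1470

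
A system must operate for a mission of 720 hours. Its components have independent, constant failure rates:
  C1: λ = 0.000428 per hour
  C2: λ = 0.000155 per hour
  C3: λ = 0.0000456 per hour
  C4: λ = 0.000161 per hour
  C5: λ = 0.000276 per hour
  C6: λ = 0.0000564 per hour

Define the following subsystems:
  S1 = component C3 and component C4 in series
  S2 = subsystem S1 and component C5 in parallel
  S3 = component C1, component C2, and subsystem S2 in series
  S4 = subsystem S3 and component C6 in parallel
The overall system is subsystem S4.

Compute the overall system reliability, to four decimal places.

R(C1) = exp(−0.000428 × 720) = 0.734798
R(C2) = exp(−0.000155 × 720) = 0.894402
R(C3) = exp(−0.0000456 × 720) = 0.967701
R(C4) = exp(−0.000161 × 720) = 0.890546
R(C5) = exp(−0.000276 × 720) = 0.819779
R(C6) = exp(−0.0000564 × 720) = 0.960205
Series (C3 and C4): 0.967701 × 0.890546 = 0.861782
Parallel ([0.861782] and C5): 1 − (1 − 0.861782)(1 − 0.819779) = 0.975090
Series (C1, C2, and [0.975090]): 0.734798 × 0.894402 × 0.975090 = 0.640834
Parallel ([0.640834] and C6): 1 − (1 − 0.640834)(1 − 0.960205) = 0.9857

0.9857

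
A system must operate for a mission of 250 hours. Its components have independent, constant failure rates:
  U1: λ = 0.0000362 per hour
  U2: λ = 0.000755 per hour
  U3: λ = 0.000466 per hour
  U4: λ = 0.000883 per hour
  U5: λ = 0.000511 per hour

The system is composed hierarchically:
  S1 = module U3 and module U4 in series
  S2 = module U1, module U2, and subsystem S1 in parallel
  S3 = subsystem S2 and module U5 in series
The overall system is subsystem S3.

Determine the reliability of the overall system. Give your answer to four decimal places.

0.8797

R(U1) = exp(−0.0000362 × 250) = 0.990991
R(U2) = exp(−0.000755 × 250) = 0.827993
R(U3) = exp(−0.000466 × 250) = 0.890030
R(U4) = exp(−0.000883 × 250) = 0.801917
R(U5) = exp(−0.000511 × 250) = 0.880073
Series (U3 and U4): 0.890030 × 0.801917 = 0.713730
Parallel (U1, U2, and [0.713730]): 1 − (1 − 0.990991)(1 − 0.827993)(1 − 0.713730) = 0.999556
Series ([0.999556] and U5): 0.999556 × 0.880073 = 0.8797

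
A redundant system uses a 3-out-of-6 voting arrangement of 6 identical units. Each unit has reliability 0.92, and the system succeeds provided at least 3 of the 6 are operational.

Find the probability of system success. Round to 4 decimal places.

0.9995

R = Σ_{i=3}^{6} C(6,i) p^i (1−p)^{6−i} with p = 0.92
C(6,3)·0.92^3·0.08^3 = 0.007974
C(6,4)·0.92^4·0.08^2 = 0.068774
C(6,5)·0.92^5·0.08^1 = 0.316359
C(6,6)·0.92^6·0.08^0 = 0.606355
Sum = 0.9995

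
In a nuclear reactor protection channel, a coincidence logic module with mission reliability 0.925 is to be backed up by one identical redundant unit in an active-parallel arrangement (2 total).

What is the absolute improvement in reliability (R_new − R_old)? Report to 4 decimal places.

0.0694

R_before = 0.925
R_after = 1 − (1 − 0.925)^2 = 0.9944
ΔR = 0.9944 − 0.925 = 0.0694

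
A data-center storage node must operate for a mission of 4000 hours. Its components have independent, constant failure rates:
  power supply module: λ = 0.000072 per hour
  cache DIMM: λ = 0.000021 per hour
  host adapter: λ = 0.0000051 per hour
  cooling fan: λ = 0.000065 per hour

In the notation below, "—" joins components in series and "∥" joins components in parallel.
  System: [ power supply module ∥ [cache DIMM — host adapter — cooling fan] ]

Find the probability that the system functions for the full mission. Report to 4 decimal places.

0.9236

R(power supply module) = exp(−0.000072 × 4000) = 0.749762
R(cache DIMM) = exp(−0.000021 × 4000) = 0.919431
R(host adapter) = exp(−0.0000051 × 4000) = 0.979807
R(cooling fan) = exp(−0.000065 × 4000) = 0.771052
Series (cache DIMM, host adapter, and cooling fan): 0.919431 × 0.979807 × 0.771052 = 0.694614
Parallel (power supply module and [0.694614]): 1 − (1 − 0.749762)(1 − 0.694614) = 0.9236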